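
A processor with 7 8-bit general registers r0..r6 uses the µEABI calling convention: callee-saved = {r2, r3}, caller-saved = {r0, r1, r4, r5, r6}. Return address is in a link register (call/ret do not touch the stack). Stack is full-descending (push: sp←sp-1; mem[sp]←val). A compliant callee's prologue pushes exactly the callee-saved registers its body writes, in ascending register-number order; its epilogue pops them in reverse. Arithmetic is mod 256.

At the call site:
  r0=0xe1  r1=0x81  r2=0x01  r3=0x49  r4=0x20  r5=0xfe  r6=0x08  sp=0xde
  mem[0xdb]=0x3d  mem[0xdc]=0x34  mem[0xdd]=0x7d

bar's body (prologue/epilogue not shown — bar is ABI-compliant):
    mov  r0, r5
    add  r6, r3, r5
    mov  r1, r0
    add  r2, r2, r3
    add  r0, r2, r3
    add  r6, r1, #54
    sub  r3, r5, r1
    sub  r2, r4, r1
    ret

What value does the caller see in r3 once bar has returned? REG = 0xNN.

prologue: push r2 -> mem[0xdd]=0x01, sp=0xdd
prologue: push r3 -> mem[0xdc]=0x49, sp=0xdc
body[0] mov  r0, r5 -> r0=0xfe
body[1] add  r6, r3, r5 -> r6=0x47
body[2] mov  r1, r0 -> r1=0xfe
body[3] add  r2, r2, r3 -> r2=0x4a
body[4] add  r0, r2, r3 -> r0=0x93
body[5] add  r6, r1, #54 -> r6=0x34
body[6] sub  r3, r5, r1 -> r3=0x00
body[7] sub  r2, r4, r1 -> r2=0x22
epilogue: pop r3=0x49, sp=0xdd
epilogue: pop r2=0x01, sp=0xde
r3 is callee-saved -> restored

REG = 0x49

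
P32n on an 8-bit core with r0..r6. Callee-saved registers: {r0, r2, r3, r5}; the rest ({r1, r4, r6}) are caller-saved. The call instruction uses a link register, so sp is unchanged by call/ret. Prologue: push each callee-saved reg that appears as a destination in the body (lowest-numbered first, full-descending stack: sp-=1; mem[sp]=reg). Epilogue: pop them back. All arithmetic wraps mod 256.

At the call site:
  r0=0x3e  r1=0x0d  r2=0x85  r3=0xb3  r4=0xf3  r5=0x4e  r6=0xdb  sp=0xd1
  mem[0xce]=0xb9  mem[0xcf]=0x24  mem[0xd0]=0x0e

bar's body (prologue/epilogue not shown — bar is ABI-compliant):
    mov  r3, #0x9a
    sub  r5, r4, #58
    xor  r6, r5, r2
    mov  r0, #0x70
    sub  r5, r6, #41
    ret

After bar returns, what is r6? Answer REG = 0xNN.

prologue: push r0 → mem[0xd0]=0x3e, sp=0xd0
prologue: push r3 → mem[0xcf]=0xb3, sp=0xcf
prologue: push r5 → mem[0xce]=0x4e, sp=0xce
body[0] mov  r3, #0x9a → r3=0x9a
body[1] sub  r5, r4, #58 → r5=0xb9
body[2] xor  r6, r5, r2 → r6=0x3c
body[3] mov  r0, #0x70 → r0=0x70
body[4] sub  r5, r6, #41 → r5=0x13
epilogue: pop r5=0x4e, sp=0xcf
epilogue: pop r3=0xb3, sp=0xd0
epilogue: pop r0=0x3e, sp=0xd1
r6 is caller-saved → body value

REG = 0x3c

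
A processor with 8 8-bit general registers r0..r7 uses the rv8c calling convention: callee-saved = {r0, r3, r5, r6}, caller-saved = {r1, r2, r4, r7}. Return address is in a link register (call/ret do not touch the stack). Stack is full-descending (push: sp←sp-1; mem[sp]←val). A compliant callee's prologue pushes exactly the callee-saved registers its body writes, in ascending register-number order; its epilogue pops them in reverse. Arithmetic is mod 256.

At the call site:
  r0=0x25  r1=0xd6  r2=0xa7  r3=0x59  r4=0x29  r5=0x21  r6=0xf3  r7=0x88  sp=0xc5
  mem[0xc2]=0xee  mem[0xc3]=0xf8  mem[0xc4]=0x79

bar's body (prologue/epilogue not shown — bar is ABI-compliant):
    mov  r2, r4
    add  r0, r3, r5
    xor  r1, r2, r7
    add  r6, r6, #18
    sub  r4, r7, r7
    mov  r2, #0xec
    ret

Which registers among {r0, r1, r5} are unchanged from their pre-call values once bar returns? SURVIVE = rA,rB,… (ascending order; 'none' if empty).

prologue: push r0 → mem[0xc4]=0x25, sp=0xc4
prologue: push r6 → mem[0xc3]=0xf3, sp=0xc3
body[0] mov  r2, r4 → r2=0x29
body[1] add  r0, r3, r5 → r0=0x7a
body[2] xor  r1, r2, r7 → r1=0xa1
body[3] add  r6, r6, #18 → r6=0x05
body[4] sub  r4, r7, r7 → r4=0x00
body[5] mov  r2, #0xec → r2=0xec
epilogue: pop r6=0xf3, sp=0xc4
epilogue: pop r0=0x25, sp=0xc5
r0: callee-saved, written=True
r1: caller-saved, written=True
r5: callee-saved, written=False

SURVIVE = r0,r5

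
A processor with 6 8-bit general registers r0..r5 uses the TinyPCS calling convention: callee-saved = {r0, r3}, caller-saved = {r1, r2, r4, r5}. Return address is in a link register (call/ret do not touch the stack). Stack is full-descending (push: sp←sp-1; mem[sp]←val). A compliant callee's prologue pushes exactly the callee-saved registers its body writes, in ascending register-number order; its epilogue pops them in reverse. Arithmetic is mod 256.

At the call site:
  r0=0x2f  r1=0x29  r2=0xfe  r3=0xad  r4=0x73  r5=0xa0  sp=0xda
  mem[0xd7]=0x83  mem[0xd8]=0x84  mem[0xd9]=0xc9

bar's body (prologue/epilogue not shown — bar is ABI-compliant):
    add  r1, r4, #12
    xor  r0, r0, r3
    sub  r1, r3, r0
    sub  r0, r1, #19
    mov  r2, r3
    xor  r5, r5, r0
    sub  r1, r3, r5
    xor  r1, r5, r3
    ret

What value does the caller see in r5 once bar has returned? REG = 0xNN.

prologue: push r0 -> mem[0xd9]=0x2f, sp=0xd9
body[0] add  r1, r4, #12 -> r1=0x7f
body[1] xor  r0, r0, r3 -> r0=0x82
body[2] sub  r1, r3, r0 -> r1=0x2b
body[3] sub  r0, r1, #19 -> r0=0x18
body[4] mov  r2, r3 -> r2=0xad
body[5] xor  r5, r5, r0 -> r5=0xb8
body[6] sub  r1, r3, r5 -> r1=0xf5
body[7] xor  r1, r5, r3 -> r1=0x15
epilogue: pop r0=0x2f, sp=0xda
r5 is caller-saved -> body value

REG = 0xb8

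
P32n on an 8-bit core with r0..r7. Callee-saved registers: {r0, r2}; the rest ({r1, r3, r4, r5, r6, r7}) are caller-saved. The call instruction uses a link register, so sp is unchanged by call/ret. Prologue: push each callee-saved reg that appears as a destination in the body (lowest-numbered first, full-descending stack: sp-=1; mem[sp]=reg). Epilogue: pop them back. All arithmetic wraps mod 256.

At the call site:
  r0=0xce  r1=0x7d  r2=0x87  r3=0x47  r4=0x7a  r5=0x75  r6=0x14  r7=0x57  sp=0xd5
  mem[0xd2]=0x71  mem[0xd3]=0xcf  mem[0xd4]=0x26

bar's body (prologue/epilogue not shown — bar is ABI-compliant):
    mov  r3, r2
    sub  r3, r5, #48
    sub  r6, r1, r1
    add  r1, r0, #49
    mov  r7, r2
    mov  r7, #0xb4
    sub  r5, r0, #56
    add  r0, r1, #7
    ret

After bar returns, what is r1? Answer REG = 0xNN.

REG = 0xff

prologue: push r0 → mem[0xd4]=0xce, sp=0xd4
body[0] mov  r3, r2 → r3=0x87
body[1] sub  r3, r5, #48 → r3=0x45
body[2] sub  r6, r1, r1 → r6=0x00
body[3] add  r1, r0, #49 → r1=0xff
body[4] mov  r7, r2 → r7=0x87
body[5] mov  r7, #0xb4 → r7=0xb4
body[6] sub  r5, r0, #56 → r5=0x96
body[7] add  r0, r1, #7 → r0=0x06
epilogue: pop r0=0xce, sp=0xd5
r1 is caller-saved → body value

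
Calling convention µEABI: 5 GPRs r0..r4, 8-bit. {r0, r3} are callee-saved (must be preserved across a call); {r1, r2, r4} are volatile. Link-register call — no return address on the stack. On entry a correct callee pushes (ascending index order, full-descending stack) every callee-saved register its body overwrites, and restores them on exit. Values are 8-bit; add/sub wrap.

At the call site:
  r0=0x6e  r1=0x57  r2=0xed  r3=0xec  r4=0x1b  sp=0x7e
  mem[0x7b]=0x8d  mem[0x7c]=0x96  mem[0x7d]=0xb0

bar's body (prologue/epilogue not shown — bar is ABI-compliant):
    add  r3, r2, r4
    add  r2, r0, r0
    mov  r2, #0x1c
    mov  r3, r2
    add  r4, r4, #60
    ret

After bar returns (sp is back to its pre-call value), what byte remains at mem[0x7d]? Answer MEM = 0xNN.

MEM = 0xec

prologue: push r3 -> mem[0x7d]=0xec, sp=0x7d
body[0] add  r3, r2, r4 -> r3=0x08
body[1] add  r2, r0, r0 -> r2=0xdc
body[2] mov  r2, #0x1c -> r2=0x1c
body[3] mov  r3, r2 -> r3=0x1c
body[4] add  r4, r4, #60 -> r4=0x57
epilogue: pop r3=0xec, sp=0x7e
prologue pushed ['r3'] at ['0x7d']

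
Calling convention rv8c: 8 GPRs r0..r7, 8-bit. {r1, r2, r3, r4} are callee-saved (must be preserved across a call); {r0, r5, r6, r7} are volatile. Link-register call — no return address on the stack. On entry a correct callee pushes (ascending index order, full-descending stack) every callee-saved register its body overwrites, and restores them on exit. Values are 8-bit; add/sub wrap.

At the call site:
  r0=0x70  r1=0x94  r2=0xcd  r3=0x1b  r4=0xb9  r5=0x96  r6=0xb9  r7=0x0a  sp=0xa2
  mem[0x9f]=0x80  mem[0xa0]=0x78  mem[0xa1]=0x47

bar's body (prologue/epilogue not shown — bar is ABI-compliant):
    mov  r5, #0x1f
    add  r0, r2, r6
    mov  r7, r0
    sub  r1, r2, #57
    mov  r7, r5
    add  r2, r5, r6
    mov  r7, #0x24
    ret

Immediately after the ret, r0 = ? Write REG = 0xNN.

prologue: push r1 → mem[0xa1]=0x94, sp=0xa1
prologue: push r2 → mem[0xa0]=0xcd, sp=0xa0
body[0] mov  r5, #0x1f → r5=0x1f
body[1] add  r0, r2, r6 → r0=0x86
body[2] mov  r7, r0 → r7=0x86
body[3] sub  r1, r2, #57 → r1=0x94
body[4] mov  r7, r5 → r7=0x1f
body[5] add  r2, r5, r6 → r2=0xd8
body[6] mov  r7, #0x24 → r7=0x24
epilogue: pop r2=0xcd, sp=0xa1
epilogue: pop r1=0x94, sp=0xa2
r0 is caller-saved → body value

REG = 0x86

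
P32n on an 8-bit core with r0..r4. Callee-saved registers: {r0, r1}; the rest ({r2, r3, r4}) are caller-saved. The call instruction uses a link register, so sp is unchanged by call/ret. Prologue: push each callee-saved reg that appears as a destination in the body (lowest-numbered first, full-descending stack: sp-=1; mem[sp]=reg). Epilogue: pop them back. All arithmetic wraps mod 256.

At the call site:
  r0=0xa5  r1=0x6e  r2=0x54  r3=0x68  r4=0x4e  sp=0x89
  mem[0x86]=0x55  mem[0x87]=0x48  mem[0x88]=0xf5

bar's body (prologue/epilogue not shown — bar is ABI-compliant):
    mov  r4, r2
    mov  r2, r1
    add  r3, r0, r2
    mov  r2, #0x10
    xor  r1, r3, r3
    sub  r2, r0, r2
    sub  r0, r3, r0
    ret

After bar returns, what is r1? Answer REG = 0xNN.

REG = 0x6e

prologue: push r0 → mem[0x88]=0xa5, sp=0x88
prologue: push r1 → mem[0x87]=0x6e, sp=0x87
body[0] mov  r4, r2 → r4=0x54
body[1] mov  r2, r1 → r2=0x6e
body[2] add  r3, r0, r2 → r3=0x13
body[3] mov  r2, #0x10 → r2=0x10
body[4] xor  r1, r3, r3 → r1=0x00
body[5] sub  r2, r0, r2 → r2=0x95
body[6] sub  r0, r3, r0 → r0=0x6e
epilogue: pop r1=0x6e, sp=0x88
epilogue: pop r0=0xa5, sp=0x89
r1 is callee-saved → restored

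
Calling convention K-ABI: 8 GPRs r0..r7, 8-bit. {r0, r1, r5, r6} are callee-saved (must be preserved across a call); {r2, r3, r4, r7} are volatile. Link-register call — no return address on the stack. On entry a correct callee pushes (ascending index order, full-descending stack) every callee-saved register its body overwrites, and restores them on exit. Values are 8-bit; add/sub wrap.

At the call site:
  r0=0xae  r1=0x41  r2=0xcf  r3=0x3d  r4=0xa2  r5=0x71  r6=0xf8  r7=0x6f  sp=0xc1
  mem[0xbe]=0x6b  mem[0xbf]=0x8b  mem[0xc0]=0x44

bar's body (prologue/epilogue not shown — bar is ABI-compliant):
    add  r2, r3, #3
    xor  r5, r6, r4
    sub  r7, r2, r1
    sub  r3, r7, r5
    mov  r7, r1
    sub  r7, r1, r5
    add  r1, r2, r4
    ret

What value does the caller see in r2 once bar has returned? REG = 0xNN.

prologue: push r1 → mem[0xc0]=0x41, sp=0xc0
prologue: push r5 → mem[0xbf]=0x71, sp=0xbf
body[0] add  r2, r3, #3 → r2=0x40
body[1] xor  r5, r6, r4 → r5=0x5a
body[2] sub  r7, r2, r1 → r7=0xff
body[3] sub  r3, r7, r5 → r3=0xa5
body[4] mov  r7, r1 → r7=0x41
body[5] sub  r7, r1, r5 → r7=0xe7
body[6] add  r1, r2, r4 → r1=0xe2
epilogue: pop r5=0x71, sp=0xc0
epilogue: pop r1=0x41, sp=0xc1
r2 is caller-saved → body value

REG = 0x40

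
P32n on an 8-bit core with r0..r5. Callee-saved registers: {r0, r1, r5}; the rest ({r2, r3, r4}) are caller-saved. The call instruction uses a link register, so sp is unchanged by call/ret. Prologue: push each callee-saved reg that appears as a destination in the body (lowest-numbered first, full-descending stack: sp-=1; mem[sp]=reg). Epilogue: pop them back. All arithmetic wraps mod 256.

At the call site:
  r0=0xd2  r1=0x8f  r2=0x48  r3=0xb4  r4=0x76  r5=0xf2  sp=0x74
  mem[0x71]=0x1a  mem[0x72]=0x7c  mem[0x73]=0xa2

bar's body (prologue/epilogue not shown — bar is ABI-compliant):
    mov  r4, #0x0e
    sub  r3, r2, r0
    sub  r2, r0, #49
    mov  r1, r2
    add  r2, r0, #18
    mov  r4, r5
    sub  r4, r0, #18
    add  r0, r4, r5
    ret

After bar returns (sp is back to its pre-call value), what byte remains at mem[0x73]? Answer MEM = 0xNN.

prologue: push r0 → mem[0x73]=0xd2, sp=0x73
prologue: push r1 → mem[0x72]=0x8f, sp=0x72
body[0] mov  r4, #0x0e → r4=0x0e
body[1] sub  r3, r2, r0 → r3=0x76
body[2] sub  r2, r0, #49 → r2=0xa1
body[3] mov  r1, r2 → r1=0xa1
body[4] add  r2, r0, #18 → r2=0xe4
body[5] mov  r4, r5 → r4=0xf2
body[6] sub  r4, r0, #18 → r4=0xc0
body[7] add  r0, r4, r5 → r0=0xb2
epilogue: pop r1=0x8f, sp=0x73
epilogue: pop r0=0xd2, sp=0x74
prologue pushed ['r0', 'r1'] at ['0x73', '0x72']

MEM = 0xd2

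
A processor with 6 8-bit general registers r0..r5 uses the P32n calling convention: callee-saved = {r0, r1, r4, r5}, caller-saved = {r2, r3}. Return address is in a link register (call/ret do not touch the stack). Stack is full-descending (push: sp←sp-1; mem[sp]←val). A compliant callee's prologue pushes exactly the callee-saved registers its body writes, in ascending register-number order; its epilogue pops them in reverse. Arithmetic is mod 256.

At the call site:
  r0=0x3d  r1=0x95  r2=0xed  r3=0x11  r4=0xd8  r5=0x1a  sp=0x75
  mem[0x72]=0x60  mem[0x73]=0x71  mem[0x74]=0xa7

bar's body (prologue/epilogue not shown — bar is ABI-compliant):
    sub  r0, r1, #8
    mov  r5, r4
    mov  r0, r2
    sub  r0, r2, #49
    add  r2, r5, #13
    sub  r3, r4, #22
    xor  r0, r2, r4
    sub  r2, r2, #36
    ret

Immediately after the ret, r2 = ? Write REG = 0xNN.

prologue: push r0 -> mem[0x74]=0x3d, sp=0x74
prologue: push r5 -> mem[0x73]=0x1a, sp=0x73
body[0] sub  r0, r1, #8 -> r0=0x8d
body[1] mov  r5, r4 -> r5=0xd8
body[2] mov  r0, r2 -> r0=0xed
body[3] sub  r0, r2, #49 -> r0=0xbc
body[4] add  r2, r5, #13 -> r2=0xe5
body[5] sub  r3, r4, #22 -> r3=0xc2
body[6] xor  r0, r2, r4 -> r0=0x3d
body[7] sub  r2, r2, #36 -> r2=0xc1
epilogue: pop r5=0x1a, sp=0x74
epilogue: pop r0=0x3d, sp=0x75
r2 is caller-saved -> body value

REG = 0xc1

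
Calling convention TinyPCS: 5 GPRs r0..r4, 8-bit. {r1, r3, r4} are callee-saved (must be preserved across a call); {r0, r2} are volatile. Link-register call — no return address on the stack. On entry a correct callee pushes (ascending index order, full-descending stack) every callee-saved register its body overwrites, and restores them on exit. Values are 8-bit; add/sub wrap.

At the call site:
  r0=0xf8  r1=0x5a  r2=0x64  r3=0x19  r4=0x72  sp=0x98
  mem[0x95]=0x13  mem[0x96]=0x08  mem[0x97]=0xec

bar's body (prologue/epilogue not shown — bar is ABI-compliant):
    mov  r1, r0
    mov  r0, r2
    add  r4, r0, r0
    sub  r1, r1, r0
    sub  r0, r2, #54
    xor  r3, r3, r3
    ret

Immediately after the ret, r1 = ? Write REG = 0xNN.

REG = 0x5a

prologue: push r1 → mem[0x97]=0x5a, sp=0x97
prologue: push r3 → mem[0x96]=0x19, sp=0x96
prologue: push r4 → mem[0x95]=0x72, sp=0x95
body[0] mov  r1, r0 → r1=0xf8
body[1] mov  r0, r2 → r0=0x64
body[2] add  r4, r0, r0 → r4=0xc8
body[3] sub  r1, r1, r0 → r1=0x94
body[4] sub  r0, r2, #54 → r0=0x2e
body[5] xor  r3, r3, r3 → r3=0x00
epilogue: pop r4=0x72, sp=0x96
epilogue: pop r3=0x19, sp=0x97
epilogue: pop r1=0x5a, sp=0x98
r1 is callee-saved → restored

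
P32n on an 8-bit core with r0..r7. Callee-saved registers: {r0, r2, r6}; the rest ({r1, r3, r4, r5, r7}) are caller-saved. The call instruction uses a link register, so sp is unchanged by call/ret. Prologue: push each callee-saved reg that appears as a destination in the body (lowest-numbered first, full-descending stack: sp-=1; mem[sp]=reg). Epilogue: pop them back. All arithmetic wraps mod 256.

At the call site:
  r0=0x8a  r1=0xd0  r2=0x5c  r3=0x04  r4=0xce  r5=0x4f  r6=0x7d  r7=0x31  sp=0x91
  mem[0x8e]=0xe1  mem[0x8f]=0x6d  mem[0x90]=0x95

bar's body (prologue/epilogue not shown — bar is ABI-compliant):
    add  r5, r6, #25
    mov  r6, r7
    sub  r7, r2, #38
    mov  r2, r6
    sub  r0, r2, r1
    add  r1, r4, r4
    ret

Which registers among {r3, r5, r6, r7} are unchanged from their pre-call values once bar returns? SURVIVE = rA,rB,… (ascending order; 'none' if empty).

prologue: push r0 → mem[0x90]=0x8a, sp=0x90
prologue: push r2 → mem[0x8f]=0x5c, sp=0x8f
prologue: push r6 → mem[0x8e]=0x7d, sp=0x8e
body[0] add  r5, r6, #25 → r5=0x96
body[1] mov  r6, r7 → r6=0x31
body[2] sub  r7, r2, #38 → r7=0x36
body[3] mov  r2, r6 → r2=0x31
body[4] sub  r0, r2, r1 → r0=0x61
body[5] add  r1, r4, r4 → r1=0x9c
epilogue: pop r6=0x7d, sp=0x8f
epilogue: pop r2=0x5c, sp=0x90
epilogue: pop r0=0x8a, sp=0x91
r3: caller-saved, written=False
r5: caller-saved, written=True
r6: callee-saved, written=True
r7: caller-saved, written=True

SURVIVE = r3,r6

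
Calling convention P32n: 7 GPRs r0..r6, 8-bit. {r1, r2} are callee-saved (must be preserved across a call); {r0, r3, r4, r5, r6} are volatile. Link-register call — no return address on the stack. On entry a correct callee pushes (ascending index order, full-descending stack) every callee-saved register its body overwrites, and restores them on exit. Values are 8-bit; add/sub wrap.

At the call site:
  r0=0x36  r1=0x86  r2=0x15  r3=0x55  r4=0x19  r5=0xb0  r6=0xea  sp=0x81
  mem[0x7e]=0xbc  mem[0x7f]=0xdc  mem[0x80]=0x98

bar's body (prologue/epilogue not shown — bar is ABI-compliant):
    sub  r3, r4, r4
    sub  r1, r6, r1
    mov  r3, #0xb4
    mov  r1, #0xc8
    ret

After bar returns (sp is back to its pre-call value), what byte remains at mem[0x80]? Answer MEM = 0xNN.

prologue: push r1 -> mem[0x80]=0x86, sp=0x80
body[0] sub  r3, r4, r4 -> r3=0x00
body[1] sub  r1, r6, r1 -> r1=0x64
body[2] mov  r3, #0xb4 -> r3=0xb4
body[3] mov  r1, #0xc8 -> r1=0xc8
epilogue: pop r1=0x86, sp=0x81
prologue pushed ['r1'] at ['0x80']

MEM = 0x86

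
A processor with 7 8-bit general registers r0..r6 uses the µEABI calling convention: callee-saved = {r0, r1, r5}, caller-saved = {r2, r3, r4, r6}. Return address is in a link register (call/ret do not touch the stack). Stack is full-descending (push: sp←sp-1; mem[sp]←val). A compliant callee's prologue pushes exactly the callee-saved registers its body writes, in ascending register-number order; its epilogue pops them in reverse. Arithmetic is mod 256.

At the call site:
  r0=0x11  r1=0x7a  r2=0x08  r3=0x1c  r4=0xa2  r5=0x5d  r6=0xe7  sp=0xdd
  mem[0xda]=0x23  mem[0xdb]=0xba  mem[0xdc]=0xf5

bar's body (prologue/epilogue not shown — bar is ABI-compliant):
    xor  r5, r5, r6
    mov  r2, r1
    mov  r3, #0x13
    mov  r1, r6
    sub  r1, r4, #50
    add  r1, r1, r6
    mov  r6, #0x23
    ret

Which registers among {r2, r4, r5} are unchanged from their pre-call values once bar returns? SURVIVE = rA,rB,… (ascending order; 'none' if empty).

SURVIVE = r4,r5

prologue: push r1 → mem[0xdc]=0x7a, sp=0xdc
prologue: push r5 → mem[0xdb]=0x5d, sp=0xdb
body[0] xor  r5, r5, r6 → r5=0xba
body[1] mov  r2, r1 → r2=0x7a
body[2] mov  r3, #0x13 → r3=0x13
body[3] mov  r1, r6 → r1=0xe7
body[4] sub  r1, r4, #50 → r1=0x70
body[5] add  r1, r1, r6 → r1=0x57
body[6] mov  r6, #0x23 → r6=0x23
epilogue: pop r5=0x5d, sp=0xdc
epilogue: pop r1=0x7a, sp=0xdd
r2: caller-saved, written=True
r4: caller-saved, written=False
r5: callee-saved, written=True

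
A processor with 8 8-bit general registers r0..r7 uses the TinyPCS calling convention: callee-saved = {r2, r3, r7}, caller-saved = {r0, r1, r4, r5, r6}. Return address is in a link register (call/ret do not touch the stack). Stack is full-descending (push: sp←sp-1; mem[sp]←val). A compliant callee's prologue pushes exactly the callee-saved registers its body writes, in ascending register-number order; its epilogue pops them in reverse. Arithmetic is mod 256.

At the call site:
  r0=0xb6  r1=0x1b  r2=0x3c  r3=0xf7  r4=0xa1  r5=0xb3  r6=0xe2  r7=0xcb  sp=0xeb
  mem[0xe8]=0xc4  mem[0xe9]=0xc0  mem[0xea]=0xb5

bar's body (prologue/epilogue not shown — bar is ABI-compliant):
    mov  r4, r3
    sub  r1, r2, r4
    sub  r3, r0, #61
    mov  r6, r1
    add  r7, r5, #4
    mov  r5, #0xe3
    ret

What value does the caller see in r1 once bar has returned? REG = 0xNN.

prologue: push r3 -> mem[0xea]=0xf7, sp=0xea
prologue: push r7 -> mem[0xe9]=0xcb, sp=0xe9
body[0] mov  r4, r3 -> r4=0xf7
body[1] sub  r1, r2, r4 -> r1=0x45
body[2] sub  r3, r0, #61 -> r3=0x79
body[3] mov  r6, r1 -> r6=0x45
body[4] add  r7, r5, #4 -> r7=0xb7
body[5] mov  r5, #0xe3 -> r5=0xe3
epilogue: pop r7=0xcb, sp=0xea
epilogue: pop r3=0xf7, sp=0xeb
r1 is caller-saved -> body value

REG = 0x45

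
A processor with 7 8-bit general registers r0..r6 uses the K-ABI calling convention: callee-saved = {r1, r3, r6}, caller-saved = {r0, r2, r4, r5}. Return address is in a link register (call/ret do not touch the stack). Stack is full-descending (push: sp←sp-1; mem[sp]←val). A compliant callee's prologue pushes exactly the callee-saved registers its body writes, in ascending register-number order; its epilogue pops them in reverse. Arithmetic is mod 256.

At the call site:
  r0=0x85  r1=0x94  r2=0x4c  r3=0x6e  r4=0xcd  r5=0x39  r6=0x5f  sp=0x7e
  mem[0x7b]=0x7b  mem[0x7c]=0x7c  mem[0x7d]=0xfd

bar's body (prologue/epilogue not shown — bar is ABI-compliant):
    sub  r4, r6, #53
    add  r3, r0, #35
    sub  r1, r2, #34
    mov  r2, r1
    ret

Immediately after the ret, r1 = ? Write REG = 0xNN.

REG = 0x94

prologue: push r1 -> mem[0x7d]=0x94, sp=0x7d
prologue: push r3 -> mem[0x7c]=0x6e, sp=0x7c
body[0] sub  r4, r6, #53 -> r4=0x2a
body[1] add  r3, r0, #35 -> r3=0xa8
body[2] sub  r1, r2, #34 -> r1=0x2a
body[3] mov  r2, r1 -> r2=0x2a
epilogue: pop r3=0x6e, sp=0x7d
epilogue: pop r1=0x94, sp=0x7e
r1 is callee-saved -> restored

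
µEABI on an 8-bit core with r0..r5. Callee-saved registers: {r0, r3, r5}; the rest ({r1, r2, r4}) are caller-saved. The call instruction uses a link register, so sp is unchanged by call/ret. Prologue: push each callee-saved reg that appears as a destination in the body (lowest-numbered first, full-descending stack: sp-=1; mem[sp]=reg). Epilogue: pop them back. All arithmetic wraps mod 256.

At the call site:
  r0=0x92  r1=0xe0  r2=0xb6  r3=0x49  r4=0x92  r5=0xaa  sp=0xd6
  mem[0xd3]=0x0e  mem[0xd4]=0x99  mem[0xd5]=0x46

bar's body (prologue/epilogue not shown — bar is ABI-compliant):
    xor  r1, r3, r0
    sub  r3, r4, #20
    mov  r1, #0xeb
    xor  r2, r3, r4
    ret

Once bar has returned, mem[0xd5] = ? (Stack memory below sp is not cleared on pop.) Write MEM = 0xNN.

MEM = 0x49

prologue: push r3 -> mem[0xd5]=0x49, sp=0xd5
body[0] xor  r1, r3, r0 -> r1=0xdb
body[1] sub  r3, r4, #20 -> r3=0x7e
body[2] mov  r1, #0xeb -> r1=0xeb
body[3] xor  r2, r3, r4 -> r2=0xec
epilogue: pop r3=0x49, sp=0xd6
prologue pushed ['r3'] at ['0xd5']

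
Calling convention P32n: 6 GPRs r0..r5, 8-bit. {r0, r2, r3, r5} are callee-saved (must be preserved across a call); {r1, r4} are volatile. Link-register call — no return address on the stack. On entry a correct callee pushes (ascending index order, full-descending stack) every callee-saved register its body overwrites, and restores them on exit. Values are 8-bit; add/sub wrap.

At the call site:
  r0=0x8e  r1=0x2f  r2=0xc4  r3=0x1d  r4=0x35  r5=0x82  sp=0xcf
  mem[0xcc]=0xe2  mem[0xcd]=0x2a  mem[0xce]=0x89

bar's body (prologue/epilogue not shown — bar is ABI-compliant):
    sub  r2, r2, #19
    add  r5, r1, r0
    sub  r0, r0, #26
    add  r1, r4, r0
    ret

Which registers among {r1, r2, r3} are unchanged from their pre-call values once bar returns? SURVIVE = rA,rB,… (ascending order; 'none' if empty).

prologue: push r0 → mem[0xce]=0x8e, sp=0xce
prologue: push r2 → mem[0xcd]=0xc4, sp=0xcd
prologue: push r5 → mem[0xcc]=0x82, sp=0xcc
body[0] sub  r2, r2, #19 → r2=0xb1
body[1] add  r5, r1, r0 → r5=0xbd
body[2] sub  r0, r0, #26 → r0=0x74
body[3] add  r1, r4, r0 → r1=0xa9
epilogue: pop r5=0x82, sp=0xcd
epilogue: pop r2=0xc4, sp=0xce
epilogue: pop r0=0x8e, sp=0xcf
r1: caller-saved, written=True
r2: callee-saved, written=True
r3: callee-saved, written=False

SURVIVE = r2,r3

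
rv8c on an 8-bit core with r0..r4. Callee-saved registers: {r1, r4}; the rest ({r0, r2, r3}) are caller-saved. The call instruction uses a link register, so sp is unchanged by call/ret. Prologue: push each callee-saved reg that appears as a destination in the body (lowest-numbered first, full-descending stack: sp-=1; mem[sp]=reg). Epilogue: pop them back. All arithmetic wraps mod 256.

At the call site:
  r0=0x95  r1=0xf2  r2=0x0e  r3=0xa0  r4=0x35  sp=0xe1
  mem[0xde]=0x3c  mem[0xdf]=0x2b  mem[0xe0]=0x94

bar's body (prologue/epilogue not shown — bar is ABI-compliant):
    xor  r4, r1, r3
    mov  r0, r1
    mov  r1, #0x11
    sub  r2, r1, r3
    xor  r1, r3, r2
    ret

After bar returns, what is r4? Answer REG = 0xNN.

REG = 0x35

prologue: push r1 → mem[0xe0]=0xf2, sp=0xe0
prologue: push r4 → mem[0xdf]=0x35, sp=0xdf
body[0] xor  r4, r1, r3 → r4=0x52
body[1] mov  r0, r1 → r0=0xf2
body[2] mov  r1, #0x11 → r1=0x11
body[3] sub  r2, r1, r3 → r2=0x71
body[4] xor  r1, r3, r2 → r1=0xd1
epilogue: pop r4=0x35, sp=0xe0
epilogue: pop r1=0xf2, sp=0xe1
r4 is callee-saved → restored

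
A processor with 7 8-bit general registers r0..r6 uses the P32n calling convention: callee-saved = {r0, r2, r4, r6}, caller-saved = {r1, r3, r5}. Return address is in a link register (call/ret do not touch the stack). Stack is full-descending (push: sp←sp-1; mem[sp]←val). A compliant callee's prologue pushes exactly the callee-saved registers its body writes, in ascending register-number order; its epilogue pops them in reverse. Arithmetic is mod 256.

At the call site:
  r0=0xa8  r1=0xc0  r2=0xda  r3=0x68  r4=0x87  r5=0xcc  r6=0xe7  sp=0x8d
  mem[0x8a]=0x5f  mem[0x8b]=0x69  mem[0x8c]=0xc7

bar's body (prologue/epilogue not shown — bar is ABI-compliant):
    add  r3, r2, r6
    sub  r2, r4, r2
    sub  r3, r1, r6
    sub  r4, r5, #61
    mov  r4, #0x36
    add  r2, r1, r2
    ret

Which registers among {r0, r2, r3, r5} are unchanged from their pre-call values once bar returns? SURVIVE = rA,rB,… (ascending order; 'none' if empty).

SURVIVE = r0,r2,r5

prologue: push r2 -> mem[0x8c]=0xda, sp=0x8c
prologue: push r4 -> mem[0x8b]=0x87, sp=0x8b
body[0] add  r3, r2, r6 -> r3=0xc1
body[1] sub  r2, r4, r2 -> r2=0xad
body[2] sub  r3, r1, r6 -> r3=0xd9
body[3] sub  r4, r5, #61 -> r4=0x8f
body[4] mov  r4, #0x36 -> r4=0x36
body[5] add  r2, r1, r2 -> r2=0x6d
epilogue: pop r4=0x87, sp=0x8c
epilogue: pop r2=0xda, sp=0x8d
r0: callee-saved, written=False
r2: callee-saved, written=True
r3: caller-saved, written=True
r5: caller-saved, written=False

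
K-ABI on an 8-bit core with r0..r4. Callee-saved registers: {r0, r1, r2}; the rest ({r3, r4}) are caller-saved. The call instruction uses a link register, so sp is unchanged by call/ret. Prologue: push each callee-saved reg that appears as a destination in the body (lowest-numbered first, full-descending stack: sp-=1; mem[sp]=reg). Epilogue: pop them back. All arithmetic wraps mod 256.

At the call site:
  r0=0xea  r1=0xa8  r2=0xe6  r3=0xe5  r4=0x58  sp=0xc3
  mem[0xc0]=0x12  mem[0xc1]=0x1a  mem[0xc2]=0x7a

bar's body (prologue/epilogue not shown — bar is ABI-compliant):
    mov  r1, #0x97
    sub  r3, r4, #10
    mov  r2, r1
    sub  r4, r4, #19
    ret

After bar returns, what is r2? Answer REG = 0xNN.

REG = 0xe6

prologue: push r1 → mem[0xc2]=0xa8, sp=0xc2
prologue: push r2 → mem[0xc1]=0xe6, sp=0xc1
body[0] mov  r1, #0x97 → r1=0x97
body[1] sub  r3, r4, #10 → r3=0x4e
body[2] mov  r2, r1 → r2=0x97
body[3] sub  r4, r4, #19 → r4=0x45
epilogue: pop r2=0xe6, sp=0xc2
epilogue: pop r1=0xa8, sp=0xc3
r2 is callee-saved → restored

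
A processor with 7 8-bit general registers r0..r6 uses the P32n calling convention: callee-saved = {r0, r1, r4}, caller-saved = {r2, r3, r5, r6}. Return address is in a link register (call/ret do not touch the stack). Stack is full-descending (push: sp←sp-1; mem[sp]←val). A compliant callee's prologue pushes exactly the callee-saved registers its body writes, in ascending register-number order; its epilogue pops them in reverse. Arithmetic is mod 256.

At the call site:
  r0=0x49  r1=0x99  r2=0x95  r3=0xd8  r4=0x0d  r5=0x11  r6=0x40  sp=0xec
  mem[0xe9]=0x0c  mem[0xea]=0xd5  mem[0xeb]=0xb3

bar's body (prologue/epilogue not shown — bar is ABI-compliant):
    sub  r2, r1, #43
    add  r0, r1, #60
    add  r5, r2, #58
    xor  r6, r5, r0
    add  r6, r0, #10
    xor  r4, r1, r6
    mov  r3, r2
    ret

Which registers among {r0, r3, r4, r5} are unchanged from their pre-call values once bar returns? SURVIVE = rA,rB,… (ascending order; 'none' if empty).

SURVIVE = r0,r4

prologue: push r0 -> mem[0xeb]=0x49, sp=0xeb
prologue: push r4 -> mem[0xea]=0x0d, sp=0xea
body[0] sub  r2, r1, #43 -> r2=0x6e
body[1] add  r0, r1, #60 -> r0=0xd5
body[2] add  r5, r2, #58 -> r5=0xa8
body[3] xor  r6, r5, r0 -> r6=0x7d
body[4] add  r6, r0, #10 -> r6=0xdf
body[5] xor  r4, r1, r6 -> r4=0x46
body[6] mov  r3, r2 -> r3=0x6e
epilogue: pop r4=0x0d, sp=0xeb
epilogue: pop r0=0x49, sp=0xec
r0: callee-saved, written=True
r3: caller-saved, written=True
r4: callee-saved, written=True
r5: caller-saved, written=True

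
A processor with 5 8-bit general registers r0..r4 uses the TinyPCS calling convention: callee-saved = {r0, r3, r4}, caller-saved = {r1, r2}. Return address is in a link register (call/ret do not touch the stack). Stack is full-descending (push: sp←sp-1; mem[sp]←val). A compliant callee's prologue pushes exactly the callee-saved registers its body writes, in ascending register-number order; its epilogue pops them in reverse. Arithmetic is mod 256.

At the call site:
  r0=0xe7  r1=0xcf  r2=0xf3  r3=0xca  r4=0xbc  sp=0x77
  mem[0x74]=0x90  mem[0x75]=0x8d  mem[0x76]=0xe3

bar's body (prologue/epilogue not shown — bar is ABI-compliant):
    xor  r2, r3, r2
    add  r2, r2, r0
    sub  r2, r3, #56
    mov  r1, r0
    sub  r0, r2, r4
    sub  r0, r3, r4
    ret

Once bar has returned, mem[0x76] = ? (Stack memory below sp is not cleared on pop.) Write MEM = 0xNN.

MEM = 0xe7

prologue: push r0 → mem[0x76]=0xe7, sp=0x76
body[0] xor  r2, r3, r2 → r2=0x39
body[1] add  r2, r2, r0 → r2=0x20
body[2] sub  r2, r3, #56 → r2=0x92
body[3] mov  r1, r0 → r1=0xe7
body[4] sub  r0, r2, r4 → r0=0xd6
body[5] sub  r0, r3, r4 → r0=0x0e
epilogue: pop r0=0xe7, sp=0x77
prologue pushed ['r0'] at ['0x76']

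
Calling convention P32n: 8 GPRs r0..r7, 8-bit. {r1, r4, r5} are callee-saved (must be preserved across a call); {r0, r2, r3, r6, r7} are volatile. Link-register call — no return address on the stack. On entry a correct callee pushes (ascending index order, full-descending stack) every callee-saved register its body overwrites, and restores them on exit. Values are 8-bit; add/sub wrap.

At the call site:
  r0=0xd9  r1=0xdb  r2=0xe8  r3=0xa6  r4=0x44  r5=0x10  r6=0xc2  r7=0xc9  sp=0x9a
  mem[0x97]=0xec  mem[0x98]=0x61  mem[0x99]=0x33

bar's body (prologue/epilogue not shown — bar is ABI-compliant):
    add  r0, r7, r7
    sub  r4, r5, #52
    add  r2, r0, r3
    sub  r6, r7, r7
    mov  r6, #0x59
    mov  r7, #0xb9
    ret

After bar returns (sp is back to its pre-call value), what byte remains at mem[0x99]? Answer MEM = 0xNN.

MEM = 0x44

prologue: push r4 -> mem[0x99]=0x44, sp=0x99
body[0] add  r0, r7, r7 -> r0=0x92
body[1] sub  r4, r5, #52 -> r4=0xdc
body[2] add  r2, r0, r3 -> r2=0x38
body[3] sub  r6, r7, r7 -> r6=0x00
body[4] mov  r6, #0x59 -> r6=0x59
body[5] mov  r7, #0xb9 -> r7=0xb9
epilogue: pop r4=0x44, sp=0x9a
prologue pushed ['r4'] at ['0x99']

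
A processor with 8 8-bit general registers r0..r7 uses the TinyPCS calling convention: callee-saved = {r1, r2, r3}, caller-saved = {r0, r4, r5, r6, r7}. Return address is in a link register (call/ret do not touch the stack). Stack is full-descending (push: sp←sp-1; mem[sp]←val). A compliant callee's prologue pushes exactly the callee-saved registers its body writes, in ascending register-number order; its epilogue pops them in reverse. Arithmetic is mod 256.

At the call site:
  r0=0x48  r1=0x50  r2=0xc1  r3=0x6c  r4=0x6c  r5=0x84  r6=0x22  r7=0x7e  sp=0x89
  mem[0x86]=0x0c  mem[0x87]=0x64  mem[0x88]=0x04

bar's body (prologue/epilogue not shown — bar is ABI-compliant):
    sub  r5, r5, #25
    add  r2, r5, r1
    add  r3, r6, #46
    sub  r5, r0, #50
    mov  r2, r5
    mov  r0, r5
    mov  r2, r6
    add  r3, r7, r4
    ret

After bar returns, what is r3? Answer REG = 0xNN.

prologue: push r2 → mem[0x88]=0xc1, sp=0x88
prologue: push r3 → mem[0x87]=0x6c, sp=0x87
body[0] sub  r5, r5, #25 → r5=0x6b
body[1] add  r2, r5, r1 → r2=0xbb
body[2] add  r3, r6, #46 → r3=0x50
body[3] sub  r5, r0, #50 → r5=0x16
body[4] mov  r2, r5 → r2=0x16
body[5] mov  r0, r5 → r0=0x16
body[6] mov  r2, r6 → r2=0x22
body[7] add  r3, r7, r4 → r3=0xea
epilogue: pop r3=0x6c, sp=0x88
epilogue: pop r2=0xc1, sp=0x89
r3 is callee-saved → restored

REG = 0x6c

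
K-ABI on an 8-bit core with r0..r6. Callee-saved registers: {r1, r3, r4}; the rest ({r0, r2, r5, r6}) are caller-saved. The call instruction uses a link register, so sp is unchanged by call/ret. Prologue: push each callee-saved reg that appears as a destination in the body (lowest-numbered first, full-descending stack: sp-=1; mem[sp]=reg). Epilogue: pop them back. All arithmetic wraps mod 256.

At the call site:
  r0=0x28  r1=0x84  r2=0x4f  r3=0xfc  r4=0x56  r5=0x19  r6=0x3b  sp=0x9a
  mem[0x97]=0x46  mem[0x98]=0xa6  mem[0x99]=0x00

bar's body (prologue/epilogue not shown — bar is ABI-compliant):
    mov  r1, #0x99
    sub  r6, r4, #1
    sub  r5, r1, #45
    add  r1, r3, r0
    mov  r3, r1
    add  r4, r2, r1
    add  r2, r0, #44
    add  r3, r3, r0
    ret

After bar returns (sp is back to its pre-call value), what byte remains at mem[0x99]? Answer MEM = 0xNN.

MEM = 0x84

prologue: push r1 → mem[0x99]=0x84, sp=0x99
prologue: push r3 → mem[0x98]=0xfc, sp=0x98
prologue: push r4 → mem[0x97]=0x56, sp=0x97
body[0] mov  r1, #0x99 → r1=0x99
body[1] sub  r6, r4, #1 → r6=0x55
body[2] sub  r5, r1, #45 → r5=0x6c
body[3] add  r1, r3, r0 → r1=0x24
body[4] mov  r3, r1 → r3=0x24
body[5] add  r4, r2, r1 → r4=0x73
body[6] add  r2, r0, #44 → r2=0x54
body[7] add  r3, r3, r0 → r3=0x4c
epilogue: pop r4=0x56, sp=0x98
epilogue: pop r3=0xfc, sp=0x99
epilogue: pop r1=0x84, sp=0x9a
prologue pushed ['r1', 'r3', 'r4'] at ['0x99', '0x98', '0x97']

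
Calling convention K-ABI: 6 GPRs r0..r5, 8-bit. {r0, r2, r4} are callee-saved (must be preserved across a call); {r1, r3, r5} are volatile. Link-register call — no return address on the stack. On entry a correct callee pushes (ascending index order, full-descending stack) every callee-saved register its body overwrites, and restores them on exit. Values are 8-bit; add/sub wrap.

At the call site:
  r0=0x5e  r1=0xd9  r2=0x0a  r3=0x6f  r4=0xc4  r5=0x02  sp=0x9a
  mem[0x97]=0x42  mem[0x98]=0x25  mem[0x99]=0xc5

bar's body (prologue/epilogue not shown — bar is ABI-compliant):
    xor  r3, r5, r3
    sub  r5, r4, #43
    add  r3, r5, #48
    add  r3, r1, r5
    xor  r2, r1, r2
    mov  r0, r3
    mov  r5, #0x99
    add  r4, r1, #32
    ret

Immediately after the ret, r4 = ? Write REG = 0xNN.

prologue: push r0 → mem[0x99]=0x5e, sp=0x99
prologue: push r2 → mem[0x98]=0x0a, sp=0x98
prologue: push r4 → mem[0x97]=0xc4, sp=0x97
body[0] xor  r3, r5, r3 → r3=0x6d
body[1] sub  r5, r4, #43 → r5=0x99
body[2] add  r3, r5, #48 → r3=0xc9
body[3] add  r3, r1, r5 → r3=0x72
body[4] xor  r2, r1, r2 → r2=0xd3
body[5] mov  r0, r3 → r0=0x72
body[6] mov  r5, #0x99 → r5=0x99
body[7] add  r4, r1, #32 → r4=0xf9
epilogue: pop r4=0xc4, sp=0x98
epilogue: pop r2=0x0a, sp=0x99
epilogue: pop r0=0x5e, sp=0x9a
r4 is callee-saved → restored

REG = 0xc4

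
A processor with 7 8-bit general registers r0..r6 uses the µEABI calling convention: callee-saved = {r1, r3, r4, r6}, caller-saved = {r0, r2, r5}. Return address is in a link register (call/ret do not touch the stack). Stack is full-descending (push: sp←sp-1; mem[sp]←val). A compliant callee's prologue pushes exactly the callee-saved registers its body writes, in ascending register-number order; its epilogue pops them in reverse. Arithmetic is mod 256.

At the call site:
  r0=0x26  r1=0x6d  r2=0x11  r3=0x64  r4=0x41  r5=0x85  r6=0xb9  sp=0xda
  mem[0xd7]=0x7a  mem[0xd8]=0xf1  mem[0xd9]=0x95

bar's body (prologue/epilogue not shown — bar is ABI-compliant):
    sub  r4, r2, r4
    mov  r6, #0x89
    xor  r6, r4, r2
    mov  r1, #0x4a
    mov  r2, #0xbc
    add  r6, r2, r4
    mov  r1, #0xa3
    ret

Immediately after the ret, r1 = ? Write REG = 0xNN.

prologue: push r1 → mem[0xd9]=0x6d, sp=0xd9
prologue: push r4 → mem[0xd8]=0x41, sp=0xd8
prologue: push r6 → mem[0xd7]=0xb9, sp=0xd7
body[0] sub  r4, r2, r4 → r4=0xd0
body[1] mov  r6, #0x89 → r6=0x89
body[2] xor  r6, r4, r2 → r6=0xc1
body[3] mov  r1, #0x4a → r1=0x4a
body[4] mov  r2, #0xbc → r2=0xbc
body[5] add  r6, r2, r4 → r6=0x8c
body[6] mov  r1, #0xa3 → r1=0xa3
epilogue: pop r6=0xb9, sp=0xd8
epilogue: pop r4=0x41, sp=0xd9
epilogue: pop r1=0x6d, sp=0xda
r1 is callee-saved → restored

REG = 0x6d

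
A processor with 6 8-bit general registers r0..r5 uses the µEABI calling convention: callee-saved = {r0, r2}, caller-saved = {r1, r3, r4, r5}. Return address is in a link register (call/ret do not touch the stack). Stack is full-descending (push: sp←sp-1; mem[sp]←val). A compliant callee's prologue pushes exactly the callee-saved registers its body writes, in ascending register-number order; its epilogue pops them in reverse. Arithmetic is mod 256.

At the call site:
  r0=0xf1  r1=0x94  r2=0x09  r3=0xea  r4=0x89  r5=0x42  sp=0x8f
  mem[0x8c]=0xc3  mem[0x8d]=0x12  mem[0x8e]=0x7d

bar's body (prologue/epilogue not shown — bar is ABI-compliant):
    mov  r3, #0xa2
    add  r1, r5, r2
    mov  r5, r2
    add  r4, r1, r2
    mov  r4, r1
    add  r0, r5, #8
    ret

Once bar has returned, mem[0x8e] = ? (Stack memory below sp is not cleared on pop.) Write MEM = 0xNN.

MEM = 0xf1

prologue: push r0 → mem[0x8e]=0xf1, sp=0x8e
body[0] mov  r3, #0xa2 → r3=0xa2
body[1] add  r1, r5, r2 → r1=0x4b
body[2] mov  r5, r2 → r5=0x09
body[3] add  r4, r1, r2 → r4=0x54
body[4] mov  r4, r1 → r4=0x4b
body[5] add  r0, r5, #8 → r0=0x11
epilogue: pop r0=0xf1, sp=0x8f
prologue pushed ['r0'] at ['0x8e']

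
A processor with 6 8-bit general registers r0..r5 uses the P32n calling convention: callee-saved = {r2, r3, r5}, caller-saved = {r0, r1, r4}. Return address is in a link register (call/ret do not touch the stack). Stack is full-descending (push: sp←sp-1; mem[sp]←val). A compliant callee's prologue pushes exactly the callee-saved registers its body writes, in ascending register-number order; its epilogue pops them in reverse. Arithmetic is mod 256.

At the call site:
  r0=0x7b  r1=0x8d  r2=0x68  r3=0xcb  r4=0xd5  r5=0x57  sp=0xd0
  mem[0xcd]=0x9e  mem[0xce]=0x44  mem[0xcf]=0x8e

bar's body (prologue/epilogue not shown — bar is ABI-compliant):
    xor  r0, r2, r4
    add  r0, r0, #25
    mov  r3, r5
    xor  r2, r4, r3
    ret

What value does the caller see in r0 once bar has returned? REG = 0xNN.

REG = 0xd6

prologue: push r2 → mem[0xcf]=0x68, sp=0xcf
prologue: push r3 → mem[0xce]=0xcb, sp=0xce
body[0] xor  r0, r2, r4 → r0=0xbd
body[1] add  r0, r0, #25 → r0=0xd6
body[2] mov  r3, r5 → r3=0x57
body[3] xor  r2, r4, r3 → r2=0x82
epilogue: pop r3=0xcb, sp=0xcf
epilogue: pop r2=0x68, sp=0xd0
r0 is caller-saved → body value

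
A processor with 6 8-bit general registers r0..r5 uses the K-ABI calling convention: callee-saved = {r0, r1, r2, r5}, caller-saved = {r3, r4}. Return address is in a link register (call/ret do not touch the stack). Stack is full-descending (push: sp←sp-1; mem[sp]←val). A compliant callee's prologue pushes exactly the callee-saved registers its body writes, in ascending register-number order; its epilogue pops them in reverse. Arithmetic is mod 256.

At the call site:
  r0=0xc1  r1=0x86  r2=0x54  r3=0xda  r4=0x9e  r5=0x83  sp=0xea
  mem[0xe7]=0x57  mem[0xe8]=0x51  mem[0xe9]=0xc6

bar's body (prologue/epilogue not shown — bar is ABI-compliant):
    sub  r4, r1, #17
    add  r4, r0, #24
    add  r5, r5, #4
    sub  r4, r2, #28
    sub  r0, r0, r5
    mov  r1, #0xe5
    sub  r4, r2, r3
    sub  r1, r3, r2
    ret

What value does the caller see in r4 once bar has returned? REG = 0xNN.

REG = 0x7a

prologue: push r0 → mem[0xe9]=0xc1, sp=0xe9
prologue: push r1 → mem[0xe8]=0x86, sp=0xe8
prologue: push r5 → mem[0xe7]=0x83, sp=0xe7
body[0] sub  r4, r1, #17 → r4=0x75
body[1] add  r4, r0, #24 → r4=0xd9
body[2] add  r5, r5, #4 → r5=0x87
body[3] sub  r4, r2, #28 → r4=0x38
body[4] sub  r0, r0, r5 → r0=0x3a
body[5] mov  r1, #0xe5 → r1=0xe5
body[6] sub  r4, r2, r3 → r4=0x7a
body[7] sub  r1, r3, r2 → r1=0x86
epilogue: pop r5=0x83, sp=0xe8
epilogue: pop r1=0x86, sp=0xe9
epilogue: pop r0=0xc1, sp=0xea
r4 is caller-saved → body value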